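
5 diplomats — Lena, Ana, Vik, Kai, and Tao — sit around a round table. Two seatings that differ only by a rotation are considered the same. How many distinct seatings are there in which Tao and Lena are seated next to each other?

12

Glue Tao and Lena into a block (2 internal orders). Seating 4 units around a circle gives (3)! arrangements.
So 2 × (3)! = 2 × 6 = 12.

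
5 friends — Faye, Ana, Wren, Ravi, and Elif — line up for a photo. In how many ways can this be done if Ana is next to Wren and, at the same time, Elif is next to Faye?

Treat {Ana,Wren} as one block (2 orders) and {Elif,Faye} as another (2 orders).
That leaves 3 units to arrange: 2 × 2 × 3! = 4 × 6 = 24.

24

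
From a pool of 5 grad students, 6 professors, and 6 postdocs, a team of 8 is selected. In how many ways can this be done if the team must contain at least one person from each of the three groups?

23485

With no constraint there are C(17,8) = 24310 possible selections.
Selections missing a whole group: no grad students → C(12,8) = 495; no professors → C(11,8) = 165; no postdocs → C(11,8) = 165.
Add back selections omitting two groups (i.e. drawn from a single group): C(5,8) + C(6,8) + C(6,8) = 0.
By inclusion–exclusion: 24310 − 825 + 0 = 23485.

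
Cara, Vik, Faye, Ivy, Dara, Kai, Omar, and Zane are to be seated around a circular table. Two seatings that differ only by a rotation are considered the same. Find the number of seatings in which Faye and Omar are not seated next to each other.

3600

Without the restriction there are (7)! = 5040 seatings.
Those with Faye next to Omar: fuse the pair into one unit and seat 7 units around a circle — 2·(6)! = 1440.
Subtracting, 5040 − 1440 = 3600.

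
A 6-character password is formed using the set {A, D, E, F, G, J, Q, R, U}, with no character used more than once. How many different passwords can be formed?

60480

This is a permutation of 6 out of 9: P(9,6) = 9!/3!.
9 × 8 × 7 × 6 × 5 × 4 = 60480.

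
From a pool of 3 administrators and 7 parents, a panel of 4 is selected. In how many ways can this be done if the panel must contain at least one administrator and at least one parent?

Unrestricted: C(10,4) = 210 ways to pick any 4 of the 10.
Subtract selections that omit an entire group: no administrators → C(7,4) = 35; no parents → C(3,4) = 0.
Both groups omitted at once is impossible, so 210 − 35 = 175.

175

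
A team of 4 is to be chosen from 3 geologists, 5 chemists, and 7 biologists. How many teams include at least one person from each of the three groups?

630

Unrestricted: C(15,4) = 1365 ways to pick any 4 of the 15.
Selections missing a whole group: no geologists → C(12,4) = 495; no chemists → C(10,4) = 210; no biologists → C(8,4) = 70.
Add back selections omitting two groups (i.e. drawn from a single group): C(3,4) + C(5,4) + C(7,4) = 40.
By inclusion–exclusion: 1365 − 775 + 40 = 630.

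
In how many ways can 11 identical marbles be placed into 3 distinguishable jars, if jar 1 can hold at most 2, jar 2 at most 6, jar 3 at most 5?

6

By stars and bars, unrestricted non-negative solutions to x_1+…+x_3 = 11 number C(11+2,2) = 78.
Subtract solutions that violate a single cap (substitute x_i' = x_i − (cap_i+1)): x_1 ≥ 3 gives C(10,2) = 45; x_2 ≥ 7 gives C(6,2) = 15; x_3 ≥ 6 gives C(7,2) = 21. Together 81.
Add back pairs where two caps are both exceeded: 3 + 6 + 0 = 9.
By inclusion–exclusion the count is 78 − 81 + 9 = 6.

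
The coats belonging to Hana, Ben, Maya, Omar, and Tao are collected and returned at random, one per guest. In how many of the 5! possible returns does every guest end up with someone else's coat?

Let Aᵢ be the assignments in which guest i gets their own coat. We want the size of the complement of A₁∪…∪A_5.
By inclusion–exclusion this is Σ_{j=0}^{5} (−1)^j C(5,j)·(5−j)!.
Computing: 120 − 120 + 60 − 20 + 5 − 1 = 44.

44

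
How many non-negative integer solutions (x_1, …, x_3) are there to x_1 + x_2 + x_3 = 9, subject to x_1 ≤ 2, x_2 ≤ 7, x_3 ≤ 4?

Without the upper bounds there are C(11,2) = 55 ways to split 9 among 3 variables.
Subtract solutions that violate a single cap (substitute x_i' = x_i − (cap_i+1)): x_1 ≥ 3 gives C(8,2) = 28; x_2 ≥ 8 gives C(3,2) = 3; x_3 ≥ 5 gives C(6,2) = 15. Together 46.
Add back pairs where two caps are both exceeded: 0 + 3 + 0 = 3.
By inclusion–exclusion the count is 55 − 46 + 3 = 12.

12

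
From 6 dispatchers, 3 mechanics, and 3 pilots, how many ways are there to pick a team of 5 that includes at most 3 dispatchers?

696

Split by how many dispatchers are chosen (0 through 3).
Sum: C(6,0)·C(6,5) + C(6,1)·C(6,4) + C(6,2)·C(6,3) + C(6,3)·C(6,2) = 6 + 90 + 300 + 300 = 696.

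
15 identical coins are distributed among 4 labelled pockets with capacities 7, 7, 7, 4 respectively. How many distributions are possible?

By stars and bars, unrestricted non-negative solutions to x_1+…+x_4 = 15 number C(15+3,3) = 816.
Subtract solutions that violate a single cap (substitute x_i' = x_i − (cap_i+1)): x_1 ≥ 8 gives C(10,3) = 120; x_2 ≥ 8 gives C(10,3) = 120; x_3 ≥ 8 gives C(10,3) = 120; x_4 ≥ 5 gives C(13,3) = 286. Together 646.
Add back pairs where two caps are both exceeded: 0 + 0 + 10 + 0 + 10 + 10 = 30.
By inclusion–exclusion the count is 816 − 646 + 30 = 200.

200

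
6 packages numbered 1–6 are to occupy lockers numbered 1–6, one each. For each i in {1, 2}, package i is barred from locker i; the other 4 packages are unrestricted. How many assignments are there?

Let Aᵢ (for i ∈ {1, 2}) be the placements that put package i in its forbidden locker. Any j of these fix j positions, leaving (6−j)! ways to fill the rest, and there are C(2,j) ways to pick which j.
By inclusion–exclusion, the number of valid placements is Σ_{j=0}^{2} (−1)^j C(2,j)·(6−j)!.
Computing: 720 − 240 + 24 = 504.

504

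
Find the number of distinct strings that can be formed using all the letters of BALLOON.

Letter multiplicities in BALLOON: A×1, B×1, L×2, N×1, O×2.
Dividing 7! = 5040 by 2!·2! = 4 for the repeated letters gives 1260.

1260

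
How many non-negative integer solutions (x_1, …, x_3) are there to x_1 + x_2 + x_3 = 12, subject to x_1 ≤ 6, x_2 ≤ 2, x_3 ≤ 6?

By stars and bars, unrestricted non-negative solutions to x_1+…+x_3 = 12 number C(12+2,2) = 91.
Subtract solutions that violate a single cap (substitute x_i' = x_i − (cap_i+1)): x_1 ≥ 7 gives C(7,2) = 21; x_2 ≥ 3 gives C(11,2) = 55; x_3 ≥ 7 gives C(7,2) = 21. Together 97.
Add back pairs where two caps are both exceeded: 6 + 0 + 6 = 12.
By inclusion–exclusion the count is 91 − 97 + 12 = 6.

6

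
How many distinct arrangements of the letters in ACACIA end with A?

30

With the last slot taken by A, it remains to arrange the other 5 letters (CACIA).
Those 5 letters have A appearing twice and C appearing twice, giving (5)!/(2!·2!) = 30.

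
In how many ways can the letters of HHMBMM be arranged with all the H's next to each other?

20

Treat the 2 copies of H as a single block. The multiset to arrange is then {HH, B, M, M, M}, 5 items in all.
That gives (5)!/(3!) = 20 arrangements.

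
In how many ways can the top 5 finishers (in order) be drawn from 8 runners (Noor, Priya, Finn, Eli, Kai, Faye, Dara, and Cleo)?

6720

This is an ordered selection of 5 from 8: P(8,5).
That gives 8 × 7 × 6 × 5 × 4 = 6720.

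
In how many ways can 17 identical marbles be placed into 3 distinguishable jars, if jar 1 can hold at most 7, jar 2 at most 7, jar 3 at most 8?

21

Without the upper bounds there are C(19,2) = 171 ways to split 17 among 3 jars.
Subtract solutions that violate a single cap (substitute x_i' = x_i − (cap_i+1)): x_1 ≥ 8 gives C(11,2) = 55; x_2 ≥ 8 gives C(11,2) = 55; x_3 ≥ 9 gives C(10,2) = 45. Together 155.
Add back pairs where two caps are both exceeded: 3 + 1 + 1 = 5.
By inclusion–exclusion the count is 171 − 155 + 5 = 21.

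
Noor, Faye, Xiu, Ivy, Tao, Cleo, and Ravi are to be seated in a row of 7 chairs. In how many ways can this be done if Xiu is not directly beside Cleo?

3600

Of the 7! = 5040 arrangements, those with Xiu and Cleo adjacent number 2 × 6! = 1440 (treat the pair as a block with 2 internal orders).
So 5040 − 1440 = 3600 arrangements keep them apart.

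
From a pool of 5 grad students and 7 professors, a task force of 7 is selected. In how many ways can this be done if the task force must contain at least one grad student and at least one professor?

791

Unrestricted: C(12,7) = 792 ways to pick any 7 of the 12.
Subtract selections that omit an entire group: no grad students → C(7,7) = 1; no professors → C(5,7) = 0.
Both groups omitted at once is impossible, so 792 − 1 = 791.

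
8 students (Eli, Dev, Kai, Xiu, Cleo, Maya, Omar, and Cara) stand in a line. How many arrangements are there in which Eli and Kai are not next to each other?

30240

There are 8! = 40320 arrangements in all. If Eli and Kai are adjacent, merging them into one block gives 2·(7)! = 10080 arrangements.
Complementary counting: 40320 − 10080 = 30240.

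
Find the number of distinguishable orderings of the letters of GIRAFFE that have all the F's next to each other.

Treat the 2 copies of F as a single block. The multiset to arrange is then {FF, A, E, G, I, R}, 6 items in all.
All 6 items are distinct, so there are (6)! = 720 arrangements.

720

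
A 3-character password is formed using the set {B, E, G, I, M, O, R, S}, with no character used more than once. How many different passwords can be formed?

336

Choose and order 3 of the 8 symbols: the first character has 8 options, the next 7, then 6.
8 × 7 × 6 = 336.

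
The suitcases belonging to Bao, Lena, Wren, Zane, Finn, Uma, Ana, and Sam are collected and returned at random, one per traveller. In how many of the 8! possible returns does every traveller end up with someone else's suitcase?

14833

Count assignments avoiding every fixed point. For any j of the 8 travellers fixed to their own suitcase, the other 8−j can be arranged in (8−j)! ways.
By inclusion–exclusion this is Σ_{j=0}^{8} (−1)^j C(8,j)·(8−j)!.
Computing: 40320 − 40320 + 20160 − 6720 + 1680 − 336 + 56 − 8 + 1 = 14833.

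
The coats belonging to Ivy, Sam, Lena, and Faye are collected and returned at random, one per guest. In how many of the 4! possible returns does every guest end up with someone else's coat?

Let Aᵢ be the assignments in which guest i gets their own coat. We want the size of the complement of A₁∪…∪A_4.
By inclusion–exclusion this is Σ_{j=0}^{4} (−1)^j C(4,j)·(4−j)!.
Computing: 24 − 24 + 12 − 4 + 1 = 9.

9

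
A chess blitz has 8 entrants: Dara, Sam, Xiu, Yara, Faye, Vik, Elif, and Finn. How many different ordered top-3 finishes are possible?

This is an ordered selection of 3 from 8: P(8,3).
That gives 8 × 7 × 6 = 336.

336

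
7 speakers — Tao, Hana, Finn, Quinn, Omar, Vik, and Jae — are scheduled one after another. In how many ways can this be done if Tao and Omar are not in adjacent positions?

3600

There are 7! = 5040 arrangements in all. If Tao and Omar are adjacent, merging them into one block gives 2·(6)! = 1440 arrangements.
So 5040 − 1440 = 3600 arrangements keep them apart.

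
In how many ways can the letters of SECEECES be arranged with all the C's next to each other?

105

Treat the 2 copies of C as a single block. The multiset to arrange is then {CC, E, E, E, E, S, S}, 7 items in all.
That gives (7)!/(4!·2!) = 105 arrangements.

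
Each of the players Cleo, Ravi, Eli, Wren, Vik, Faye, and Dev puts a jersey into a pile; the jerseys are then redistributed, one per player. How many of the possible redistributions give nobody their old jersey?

Count assignments avoiding every fixed point. For any j of the 7 players fixed to their old jersey, the other 7−j can be arranged in (7−j)! ways.
By inclusion–exclusion this is Σ_{j=0}^{7} (−1)^j C(7,j)·(7−j)!.
Computing: 5040 − 5040 + 2520 − 840 + 210 − 42 + 7 − 1 = 1854.

1854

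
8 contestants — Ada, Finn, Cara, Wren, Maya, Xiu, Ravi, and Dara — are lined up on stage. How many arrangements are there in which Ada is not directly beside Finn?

Of the 8! = 40320 arrangements, those with Ada and Finn adjacent number 2 × 7! = 10080 (treat the pair as a block with 2 internal orders).
So 40320 − 10080 = 30240 arrangements keep them apart.

30240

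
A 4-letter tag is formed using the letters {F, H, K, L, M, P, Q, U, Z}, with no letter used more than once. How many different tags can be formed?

3024

Choose and order 4 of the 9 symbols: the first letter has 9 options, the next 8, then 7, 6.
9 × 8 × 7 × 6 = 3024.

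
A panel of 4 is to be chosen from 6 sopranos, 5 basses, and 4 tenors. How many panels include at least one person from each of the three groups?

720

Unrestricted: C(15,4) = 1365 ways to pick any 4 of the 15.
Selections missing a whole group: no sopranos → C(9,4) = 126; no basses → C(10,4) = 210; no tenors → C(11,4) = 330.
Add back selections omitting two groups (i.e. drawn from a single group): C(6,4) + C(5,4) + C(4,4) = 21.
By inclusion–exclusion: 1365 − 666 + 21 = 720.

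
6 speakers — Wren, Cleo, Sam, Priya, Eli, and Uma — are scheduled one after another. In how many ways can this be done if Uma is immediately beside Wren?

Treat {Uma, Wren} as a single unit. There are 5 units to order, and the pair itself can be ordered 2 ways.
That gives 2 × 5! = 2 × 120 = 240.

240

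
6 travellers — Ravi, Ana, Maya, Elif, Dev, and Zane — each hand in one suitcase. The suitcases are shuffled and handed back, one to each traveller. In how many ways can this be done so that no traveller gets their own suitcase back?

Count assignments avoiding every fixed point. For any j of the 6 travellers fixed to their own suitcase, the other 6−j can be arranged in (6−j)! ways.
By inclusion–exclusion this is Σ_{j=0}^{6} (−1)^j C(6,j)·(6−j)!.
Computing: 720 − 720 + 360 − 120 + 30 − 6 + 1 = 265.

265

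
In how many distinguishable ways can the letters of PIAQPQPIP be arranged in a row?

Letter multiplicities in PIAQPQPIP: A×1, I×2, P×4, Q×2.
So there are 9! / (4!·2!·2!) = 3780 distinguishable arrangements.

3780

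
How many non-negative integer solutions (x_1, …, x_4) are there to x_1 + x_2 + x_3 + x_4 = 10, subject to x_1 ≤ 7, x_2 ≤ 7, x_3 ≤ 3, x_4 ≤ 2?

Ignoring the caps, the number of non-negative solutions to x_1+…+x_4 = 10 is C(13,3) = 286.
Subtract solutions that violate a single cap (substitute x_i' = x_i − (cap_i+1)): x_1 ≥ 8 gives C(5,3) = 10; x_2 ≥ 8 gives C(5,3) = 10; x_3 ≥ 4 gives C(9,3) = 84; x_4 ≥ 3 gives C(10,3) = 120. Together 224.
Add back pairs where two caps are both exceeded: 0 + 0 + 0 + 0 + 0 + 20 = 20.
By inclusion–exclusion the count is 286 − 224 + 20 = 82.

82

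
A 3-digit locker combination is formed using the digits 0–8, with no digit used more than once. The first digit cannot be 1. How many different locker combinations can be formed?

The first digit has 9−1 = 8 choices (anything except 1).
The remaining 2 digits are filled from the other 8 symbols without repetition: 8 × 7 = 56.
Total: 8 × 56 = 448.

448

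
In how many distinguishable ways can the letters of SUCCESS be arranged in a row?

420

Letter multiplicities in SUCCESS: C×2, E×1, S×3, U×1.
Dividing 7! = 5040 by 3!·2! = 12 for the repeated letters gives 420.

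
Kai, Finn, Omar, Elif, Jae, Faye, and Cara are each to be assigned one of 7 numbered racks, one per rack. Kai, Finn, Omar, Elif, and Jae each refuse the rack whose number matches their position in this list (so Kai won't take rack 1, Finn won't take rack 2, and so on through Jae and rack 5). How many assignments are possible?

Let Aᵢ (for 1 ≤ i ≤ 5) be the placements that put person i in their forbidden rack. Any j of these fix j positions, leaving (7−j)! ways to fill the rest, and there are C(5,j) ways to pick which j.
By inclusion–exclusion, the number of valid placements is Σ_{j=0}^{5} (−1)^j C(5,j)·(7−j)!.
Computing: 5040 − 3600 + 1200 − 240 + 30 − 2 = 2428.

2428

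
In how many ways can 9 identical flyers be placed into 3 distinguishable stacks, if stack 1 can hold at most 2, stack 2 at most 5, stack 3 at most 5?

Without the upper bounds there are C(11,2) = 55 ways to split 9 among 3 stacks.
Subtract solutions that violate a single cap (substitute x_i' = x_i − (cap_i+1)): x_1 ≥ 3 gives C(8,2) = 28; x_2 ≥ 6 gives C(5,2) = 10; x_3 ≥ 6 gives C(5,2) = 10. Together 48.
Add back pairs where two caps are both exceeded: 1 + 1 + 0 = 2.
By inclusion–exclusion the count is 55 − 48 + 2 = 9.

9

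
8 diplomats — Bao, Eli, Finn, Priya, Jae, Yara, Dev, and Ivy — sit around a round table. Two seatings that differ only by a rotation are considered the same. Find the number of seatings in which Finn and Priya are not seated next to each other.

Without the restriction there are (7)! = 5040 seatings.
Those with Finn next to Priya: fuse the pair into one unit and seat 7 units around a circle — 2·(6)! = 1440.
Subtracting, 5040 − 1440 = 3600.

3600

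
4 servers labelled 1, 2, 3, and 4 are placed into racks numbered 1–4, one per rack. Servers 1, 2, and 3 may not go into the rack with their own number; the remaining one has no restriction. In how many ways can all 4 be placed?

11

Let Aᵢ (for i ∈ {1, 2, 3}) be the placements that put server i in its forbidden rack. Any j of these fix j positions, leaving (4−j)! ways to fill the rest, and there are C(3,j) ways to pick which j.
By inclusion–exclusion, the number of valid placements is Σ_{j=0}^{3} (−1)^j C(3,j)·(4−j)!.
Computing: 24 − 18 + 6 − 1 = 11.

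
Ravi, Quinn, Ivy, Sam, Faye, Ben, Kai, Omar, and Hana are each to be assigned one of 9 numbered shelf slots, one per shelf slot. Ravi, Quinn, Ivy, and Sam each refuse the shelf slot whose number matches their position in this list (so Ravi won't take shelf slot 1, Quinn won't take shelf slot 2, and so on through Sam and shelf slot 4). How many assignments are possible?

229080

Let Aᵢ (for 1 ≤ i ≤ 4) be the placements that put person i in their forbidden shelf slot. Any j of these fix j positions, leaving (9−j)! ways to fill the rest, and there are C(4,j) ways to pick which j.
By inclusion–exclusion, the number of valid placements is Σ_{j=0}^{4} (−1)^j C(4,j)·(9−j)!.
Computing: 362880 − 161280 + 30240 − 2880 + 120 = 229080.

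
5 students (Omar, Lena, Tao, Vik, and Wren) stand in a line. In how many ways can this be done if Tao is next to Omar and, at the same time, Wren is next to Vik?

24

Treat {Tao,Omar} as one block (2 orders) and {Wren,Vik} as another (2 orders).
That leaves 3 units to arrange: 2 × 2 × 3! = 4 × 6 = 24.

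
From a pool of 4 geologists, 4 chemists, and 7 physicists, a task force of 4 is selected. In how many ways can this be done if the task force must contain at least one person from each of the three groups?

Total 4-person selections from all 15: C(15,4) = 1365.
Subtract selections that omit an entire group: no geologists → C(11,4) = 330; no chemists → C(11,4) = 330; no physicists → C(8,4) = 70.
Add back selections omitting two groups (i.e. drawn from a single group): C(4,4) + C(4,4) + C(7,4) = 37.
By inclusion–exclusion: 1365 − 730 + 37 = 672.

672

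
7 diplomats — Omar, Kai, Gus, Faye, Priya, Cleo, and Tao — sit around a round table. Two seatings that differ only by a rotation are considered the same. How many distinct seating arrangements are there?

720

Around a circle, 7 distinct people have 7!/7 = (6)! = 720 rotationally distinct seatings.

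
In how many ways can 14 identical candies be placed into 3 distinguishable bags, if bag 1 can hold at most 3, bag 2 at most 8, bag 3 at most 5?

6

Ignoring the caps, the number of non-negative solutions to x_1+…+x_3 = 14 is C(16,2) = 120.
Subtract solutions that violate a single cap (substitute x_i' = x_i − (cap_i+1)): x_1 ≥ 4 gives C(12,2) = 66; x_2 ≥ 9 gives C(7,2) = 21; x_3 ≥ 6 gives C(10,2) = 45. Together 132.
Add back pairs where two caps are both exceeded: 3 + 15 + 0 = 18.
By inclusion–exclusion the count is 120 − 132 + 18 = 6.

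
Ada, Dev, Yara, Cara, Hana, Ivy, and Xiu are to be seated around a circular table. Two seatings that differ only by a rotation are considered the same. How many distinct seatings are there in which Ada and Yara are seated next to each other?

240

Treat {Ada, Yara} as one unit (2 internal orders) and seat the resulting 6 units around the table: (5)! circular arrangements.
So 2 × (5)! = 2 × 120 = 240.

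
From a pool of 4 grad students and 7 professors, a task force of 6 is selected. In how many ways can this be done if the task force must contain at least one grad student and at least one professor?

455

With no constraint there are C(11,6) = 462 possible selections.
Selections missing a whole group: no grad students → C(7,6) = 7; no professors → C(4,6) = 0.
Both groups omitted at once is impossible, so 462 − 7 = 455.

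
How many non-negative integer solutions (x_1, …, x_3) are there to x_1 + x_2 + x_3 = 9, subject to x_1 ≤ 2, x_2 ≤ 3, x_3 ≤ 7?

By stars and bars, unrestricted non-negative solutions to x_1+…+x_3 = 9 number C(9+2,2) = 55.
Subtract solutions that violate a single cap (substitute x_i' = x_i − (cap_i+1)): x_1 ≥ 3 gives C(8,2) = 28; x_2 ≥ 4 gives C(7,2) = 21; x_3 ≥ 8 gives C(3,2) = 3. Together 52.
Add back pairs where two caps are both exceeded: 6 + 0 + 0 = 6.
By inclusion–exclusion the count is 55 − 52 + 6 = 9.

9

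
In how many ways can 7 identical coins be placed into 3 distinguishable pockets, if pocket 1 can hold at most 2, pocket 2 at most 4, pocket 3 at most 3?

6

Without the upper bounds there are C(9,2) = 36 ways to split 7 among 3 pockets.
Subtract solutions that violate a single cap (substitute x_i' = x_i − (cap_i+1)): x_1 ≥ 3 gives C(6,2) = 15; x_2 ≥ 5 gives C(4,2) = 6; x_3 ≥ 4 gives C(5,2) = 10. Together 31.
Add back pairs where two caps are both exceeded: 0 + 1 + 0 = 1.
By inclusion–exclusion the count is 36 − 31 + 1 = 6.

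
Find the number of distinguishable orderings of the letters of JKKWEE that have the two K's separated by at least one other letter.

120

Total arrangements of JKKWEE: 6!/(2!·2!) = 180.
If the two K's are adjacent, glue them into one block, leaving 5 items to arrange: (5)!/(2!) = 60 ways.
Hence 180 − 60 = 120.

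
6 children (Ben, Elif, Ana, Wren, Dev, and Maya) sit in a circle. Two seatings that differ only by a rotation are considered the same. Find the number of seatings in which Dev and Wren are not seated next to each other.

Without the restriction there are (5)! = 120 seatings.
Those with Dev next to Wren: fuse the pair into one unit and seat 5 units around a circle — 2·(4)! = 48.
Subtracting, 120 − 48 = 72.

72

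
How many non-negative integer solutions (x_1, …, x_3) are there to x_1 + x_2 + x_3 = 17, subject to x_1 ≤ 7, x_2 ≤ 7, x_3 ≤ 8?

21

Without the upper bounds there are C(19,2) = 171 ways to split 17 among 3 variables.
Subtract solutions that violate a single cap (substitute x_i' = x_i − (cap_i+1)): x_1 ≥ 8 gives C(11,2) = 55; x_2 ≥ 8 gives C(11,2) = 55; x_3 ≥ 9 gives C(10,2) = 45. Together 155.
Add back pairs where two caps are both exceeded: 3 + 1 + 1 = 5.
By inclusion–exclusion the count is 171 − 155 + 5 = 21.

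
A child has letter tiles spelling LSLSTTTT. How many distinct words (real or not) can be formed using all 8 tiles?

420

Letter multiplicities in LSLSTTTT: L×2, S×2, T×4.
Dividing 8! = 40320 by 4!·2!·2! = 96 for the repeated letters gives 420.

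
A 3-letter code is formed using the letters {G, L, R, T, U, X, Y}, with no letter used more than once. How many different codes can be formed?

210

This is a permutation of 3 out of 7: P(7,3) = 7!/4!.
7 × 6 × 5 = 210.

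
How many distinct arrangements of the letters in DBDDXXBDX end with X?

With the last slot taken by X, it remains to arrange the other 8 letters (DBDDXBDX).
Those 8 letters have B appearing twice, D appearing 4 times, and X appearing twice, giving (8)!/(4!·2!·2!) = 420.

420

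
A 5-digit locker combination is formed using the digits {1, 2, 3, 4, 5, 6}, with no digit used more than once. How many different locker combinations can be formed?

With no repetition, fill the 5 digits in order: 6 choices, then 5, down to 2.
That product is 6 × 5 × 4 × 3 × 2 = 720.

720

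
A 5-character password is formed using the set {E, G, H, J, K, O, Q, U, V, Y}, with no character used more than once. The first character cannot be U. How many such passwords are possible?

The first character has 10−1 = 9 choices (anything except U).
The remaining 4 characters are filled from the other 9 symbols without repetition: 9 × 8 × 7 × 6 = 3024.
Total: 9 × 3024 = 27216.

27216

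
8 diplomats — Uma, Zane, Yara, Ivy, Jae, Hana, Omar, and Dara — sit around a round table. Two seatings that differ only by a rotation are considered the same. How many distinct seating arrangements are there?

5040

Seat Uma anywhere (absorbing the rotational symmetry), then permute the other 7: (7)! = 5040.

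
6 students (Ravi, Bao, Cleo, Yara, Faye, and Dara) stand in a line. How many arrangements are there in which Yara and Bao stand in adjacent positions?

240

Glue Yara and Bao into one block (2 internal orders), leaving 5 units to arrange in a row.
So the count is 2·(5)! = 240.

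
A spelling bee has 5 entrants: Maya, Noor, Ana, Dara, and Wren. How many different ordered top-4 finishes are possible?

120

This is an ordered selection of 4 from 5: P(5,4).
That gives 5 × 4 × 3 × 2 = 120.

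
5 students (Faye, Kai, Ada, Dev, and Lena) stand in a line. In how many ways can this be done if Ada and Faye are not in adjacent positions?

Of the 5! = 120 arrangements, those with Ada and Faye adjacent number 2 × 4! = 48 (treat the pair as a block with 2 internal orders).
So 120 − 48 = 72 arrangements keep them apart.

72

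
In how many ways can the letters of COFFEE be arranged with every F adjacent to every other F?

60

Treat the 2 copies of F as a single block. The multiset to arrange is then {FF, C, E, E, O}, 5 items in all.
That gives (5)!/(2!) = 60 arrangements.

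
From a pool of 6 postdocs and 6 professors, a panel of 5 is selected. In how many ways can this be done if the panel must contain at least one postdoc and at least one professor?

780

Unrestricted: C(12,5) = 792 ways to pick any 5 of the 12.
Subtract selections that omit an entire group: no postdocs → C(6,5) = 6; no professors → C(6,5) = 6.
Both groups omitted at once is impossible, so 792 − 12 = 780.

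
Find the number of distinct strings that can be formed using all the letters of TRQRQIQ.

420

TRQRQIQ has 7 letters with Q appearing 3 times and R appearing twice.
The number of distinct arrangements is 7!/(3!·2!) = 5040/12 = 420.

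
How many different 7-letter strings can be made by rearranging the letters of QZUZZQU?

210

The 7 letters of QZUZZQU have repeats: Q appearing twice, U appearing twice, and Z appearing 3 times.
Dividing 7! = 5040 by 3!·2!·2! = 24 for the repeated letters gives 210.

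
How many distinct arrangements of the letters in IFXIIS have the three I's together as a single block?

24

Treat the 3 copies of I as a single block. The multiset to arrange is then {III, F, S, X}, 4 items in all.
All 4 items are distinct, so there are (4)! = 24 arrangements.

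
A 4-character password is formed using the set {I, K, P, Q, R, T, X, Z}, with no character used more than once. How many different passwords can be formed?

1680

With no repetition, fill the 4 characters in order: 8 choices, then 7, down to 5.
That product is 8 × 7 × 6 × 5 = 1680.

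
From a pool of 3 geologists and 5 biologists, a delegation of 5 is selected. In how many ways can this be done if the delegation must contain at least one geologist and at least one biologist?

55

Total 5-person selections from all 8: C(8,5) = 56.
Selections missing a whole group: no geologists → C(5,5) = 1; no biologists → C(3,5) = 0.
Both groups omitted at once is impossible, so 56 − 1 = 55.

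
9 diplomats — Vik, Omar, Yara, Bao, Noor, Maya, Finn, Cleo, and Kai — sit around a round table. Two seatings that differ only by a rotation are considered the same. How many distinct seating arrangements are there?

Fix one person's seat to break rotational symmetry; the remaining 8 people can be arranged in (8)! = 40320 ways.

40320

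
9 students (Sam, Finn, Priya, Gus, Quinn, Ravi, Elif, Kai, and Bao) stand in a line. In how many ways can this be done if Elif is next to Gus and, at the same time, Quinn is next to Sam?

20160

Treat {Elif,Gus} as one block (2 orders) and {Quinn,Sam} as another (2 orders).
That leaves 7 units to arrange: 2 × 2 × 7! = 4 × 5040 = 20160.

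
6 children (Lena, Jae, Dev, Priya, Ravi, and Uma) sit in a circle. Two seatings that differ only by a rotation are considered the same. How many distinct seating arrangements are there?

Fix one person's seat to break rotational symmetry; the remaining 5 people can be arranged in (5)! = 120 ways.

120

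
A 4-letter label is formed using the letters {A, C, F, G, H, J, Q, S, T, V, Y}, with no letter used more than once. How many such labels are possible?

7920

This is a permutation of 4 out of 11: P(11,4) = 11!/7!.
That product is 11 × 10 × 9 × 8 = 7920.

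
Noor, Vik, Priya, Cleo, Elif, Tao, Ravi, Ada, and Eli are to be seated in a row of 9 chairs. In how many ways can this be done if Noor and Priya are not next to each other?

There are 9! = 362880 arrangements in all. If Noor and Priya are adjacent, merging them into one block gives 2·(8)! = 80640 arrangements.
So 362880 − 80640 = 282240 arrangements keep them apart.

282240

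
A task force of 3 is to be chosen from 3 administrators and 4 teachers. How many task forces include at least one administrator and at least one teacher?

With no constraint there are C(7,3) = 35 possible selections.
Selections missing a whole group: no administrators → C(4,3) = 4; no teachers → C(3,3) = 1.
Both groups omitted at once is impossible, so 35 − 5 = 30.

30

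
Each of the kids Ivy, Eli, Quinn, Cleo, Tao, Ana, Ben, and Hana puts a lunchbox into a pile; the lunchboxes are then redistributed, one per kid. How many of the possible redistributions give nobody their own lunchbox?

Count assignments avoiding every fixed point. For any j of the 8 kids fixed to their own lunchbox, the other 8−j can be arranged in (8−j)! ways.
By inclusion–exclusion this is Σ_{j=0}^{8} (−1)^j C(8,j)·(8−j)!.
Computing: 40320 − 40320 + 20160 − 6720 + 1680 − 336 + 56 − 8 + 1 = 14833.

14833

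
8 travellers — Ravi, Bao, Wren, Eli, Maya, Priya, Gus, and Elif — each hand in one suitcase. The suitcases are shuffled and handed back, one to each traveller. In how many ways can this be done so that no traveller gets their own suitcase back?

14833

Count assignments avoiding every fixed point. For any j of the 8 travellers fixed to their own suitcase, the other 8−j can be arranged in (8−j)! ways.
By inclusion–exclusion this is Σ_{j=0}^{8} (−1)^j C(8,j)·(8−j)!.
Computing: 40320 − 40320 + 20160 − 6720 + 1680 − 336 + 56 − 8 + 1 = 14833.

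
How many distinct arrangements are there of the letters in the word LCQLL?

20

Letter multiplicities in LCQLL: C×1, L×3, Q×1.
The number of distinct arrangements is 5!/(3!) = 120/6 = 20.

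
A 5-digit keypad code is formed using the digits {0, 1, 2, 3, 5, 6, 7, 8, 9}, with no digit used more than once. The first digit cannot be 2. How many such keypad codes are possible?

The first digit has 9−1 = 8 choices (anything except 2).
The remaining 4 digits are filled from the other 8 symbols without repetition: 8 × 7 × 6 × 5 = 1680.
Total: 8 × 1680 = 13440.

13440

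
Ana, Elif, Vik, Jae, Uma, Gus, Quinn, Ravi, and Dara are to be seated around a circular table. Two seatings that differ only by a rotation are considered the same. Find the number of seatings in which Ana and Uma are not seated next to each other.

30240

Without the restriction there are (8)! = 40320 seatings.
Those with Ana next to Uma: fuse the pair into one unit and seat 8 units around a circle — 2·(7)! = 10080.
Subtracting, 40320 − 10080 = 30240.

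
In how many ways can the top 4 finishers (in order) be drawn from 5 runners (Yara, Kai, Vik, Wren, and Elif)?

120

There are 5 choices for 1st place, 4 for 2nd, and so on down to 2 for position 4.
That gives 5 × 4 × 3 × 2 = 120.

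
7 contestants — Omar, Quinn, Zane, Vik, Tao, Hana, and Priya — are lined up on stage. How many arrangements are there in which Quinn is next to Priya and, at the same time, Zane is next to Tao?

480

Treat {Quinn,Priya} as one block (2 orders) and {Zane,Tao} as another (2 orders).
That leaves 5 units to arrange: 2 × 2 × 5! = 4 × 120 = 480.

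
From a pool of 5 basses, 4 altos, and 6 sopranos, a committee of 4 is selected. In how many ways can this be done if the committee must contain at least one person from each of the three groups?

Total 4-person selections from all 15: C(15,4) = 1365.
Selections missing a whole group: no basses → C(10,4) = 210; no altos → C(11,4) = 330; no sopranos → C(9,4) = 126.
Add back selections omitting two groups (i.e. drawn from a single group): C(5,4) + C(4,4) + C(6,4) = 21.
By inclusion–exclusion: 1365 − 666 + 21 = 720.

720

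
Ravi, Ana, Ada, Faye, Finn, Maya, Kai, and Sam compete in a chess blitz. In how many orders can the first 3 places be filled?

There are 8 choices for 1st place, 7 for 2nd, and 6 for 3rd.
That gives 8 × 7 × 6 = 336.

336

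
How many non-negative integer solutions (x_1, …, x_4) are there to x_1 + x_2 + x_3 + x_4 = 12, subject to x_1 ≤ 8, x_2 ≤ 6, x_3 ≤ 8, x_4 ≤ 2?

151

By stars and bars, unrestricted non-negative solutions to x_1+…+x_4 = 12 number C(12+3,3) = 455.
Subtract solutions that violate a single cap (substitute x_i' = x_i − (cap_i+1)): x_1 ≥ 9 gives C(6,3) = 20; x_2 ≥ 7 gives C(8,3) = 56; x_3 ≥ 9 gives C(6,3) = 20; x_4 ≥ 3 gives C(12,3) = 220. Together 316.
Add back pairs where two caps are both exceeded: 0 + 0 + 1 + 0 + 10 + 1 = 12.
By inclusion–exclusion the count is 455 − 316 + 12 = 151.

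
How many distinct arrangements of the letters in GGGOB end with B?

4

With the last slot taken by B, it remains to arrange the other 4 letters (GGGO).
Those 4 letters have G appearing 3 times, giving (4)!/(3!) = 4.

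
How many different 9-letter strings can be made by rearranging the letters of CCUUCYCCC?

252

CCUUCYCCC has 9 letters with C appearing 6 times and U appearing twice.
So there are 9! / (6!·2!) = 252 distinguishable arrangements.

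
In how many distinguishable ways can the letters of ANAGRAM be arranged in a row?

840

Letter multiplicities in ANAGRAM: A×3, G×1, M×1, N×1, R×1.
Dividing 7! = 5040 by 3! = 6 for the repeated letters gives 840.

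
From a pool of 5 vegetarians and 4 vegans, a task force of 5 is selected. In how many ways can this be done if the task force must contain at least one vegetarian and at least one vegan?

125

With no constraint there are C(9,5) = 126 possible selections.
Subtract selections that omit an entire group: no vegetarians → C(4,5) = 0; no vegans → C(5,5) = 1.
Both groups omitted at once is impossible, so 126 − 1 = 125.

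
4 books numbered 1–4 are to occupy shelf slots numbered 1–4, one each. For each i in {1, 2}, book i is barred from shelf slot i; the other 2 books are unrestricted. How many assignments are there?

Let Aᵢ (for i ∈ {1, 2}) be the placements that put book i in its forbidden shelf slot. Any j of these fix j positions, leaving (4−j)! ways to fill the rest, and there are C(2,j) ways to pick which j.
By inclusion–exclusion, the number of valid placements is Σ_{j=0}^{2} (−1)^j C(2,j)·(4−j)!.
Computing: 24 − 12 + 2 = 14.

14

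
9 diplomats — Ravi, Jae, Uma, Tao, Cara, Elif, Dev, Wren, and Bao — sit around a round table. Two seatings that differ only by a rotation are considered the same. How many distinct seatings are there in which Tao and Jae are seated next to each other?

10080

Glue Tao and Jae into a block (2 internal orders). Seating 8 units around a circle gives (7)! arrangements.
So 2 × (7)! = 2 × 5040 = 10080.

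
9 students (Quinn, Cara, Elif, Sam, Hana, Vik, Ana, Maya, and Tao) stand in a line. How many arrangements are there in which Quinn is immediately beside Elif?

80640

Treat {Quinn, Elif} as a single unit. There are 8 units to order, and the pair itself can be ordered 2 ways.
That gives 2 × 8! = 2 × 40320 = 80640.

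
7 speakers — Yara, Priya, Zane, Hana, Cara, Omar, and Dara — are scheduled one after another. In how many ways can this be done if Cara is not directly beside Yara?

There are 7! = 5040 arrangements in all. If Cara and Yara are adjacent, merging them into one block gives 2·(6)! = 1440 arrangements.
Complementary counting: 5040 − 1440 = 3600.

3600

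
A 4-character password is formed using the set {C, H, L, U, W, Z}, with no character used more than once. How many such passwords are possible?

360

Choose and order 4 of the 6 symbols: the first character has 6 options, the next 5, then 4, 3.
That product is 6 × 5 × 4 × 3 = 360.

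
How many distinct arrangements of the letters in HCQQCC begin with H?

10

With the first slot taken by H, it remains to arrange the other 5 letters (CQQCC).
Those 5 letters have C appearing 3 times and Q appearing twice, giving (5)!/(3!·2!) = 10.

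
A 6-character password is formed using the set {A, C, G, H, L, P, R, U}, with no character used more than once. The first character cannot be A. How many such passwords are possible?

17640

The first character has 8−1 = 7 choices (anything except A).
The remaining 5 characters are filled from the other 7 symbols without repetition: 7 × 6 × 5 × 4 × 3 = 2520.
Total: 7 × 2520 = 17640.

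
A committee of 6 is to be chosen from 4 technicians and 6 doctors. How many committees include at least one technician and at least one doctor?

209

Unrestricted: C(10,6) = 210 ways to pick any 6 of the 10.
Selections missing a whole group: no technicians → C(6,6) = 1; no doctors → C(4,6) = 0.
Both groups omitted at once is impossible, so 210 − 1 = 209.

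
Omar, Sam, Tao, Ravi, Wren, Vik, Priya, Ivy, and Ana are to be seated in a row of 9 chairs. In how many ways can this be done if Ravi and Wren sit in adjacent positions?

80640

Treat {Ravi, Wren} as a single unit. There are 8 units to order, and the pair itself can be ordered 2 ways.
So the count is 2·(8)! = 80640.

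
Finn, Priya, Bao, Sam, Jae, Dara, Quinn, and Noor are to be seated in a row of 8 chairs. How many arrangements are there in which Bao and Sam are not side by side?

There are 8! = 40320 arrangements in all. If Bao and Sam are adjacent, merging them into one block gives 2·(7)! = 10080 arrangements.
Complementary counting: 40320 − 10080 = 30240.

30240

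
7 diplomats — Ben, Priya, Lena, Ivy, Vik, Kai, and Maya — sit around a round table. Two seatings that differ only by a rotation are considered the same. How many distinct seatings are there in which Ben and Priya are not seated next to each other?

480

Without the restriction there are (6)! = 720 seatings.
Seatings with Ben beside Priya: treat them as a block with 2 internal orders, giving 2 × (5)! = 240.
Subtracting, 720 − 240 = 480.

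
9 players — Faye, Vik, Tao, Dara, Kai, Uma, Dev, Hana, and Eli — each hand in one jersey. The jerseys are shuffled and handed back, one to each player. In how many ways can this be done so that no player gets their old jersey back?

This is the derangement count D_9: permutations of 9 items with no fixed point.
By inclusion–exclusion this is Σ_{j=0}^{9} (−1)^j C(9,j)·(9−j)!.
Computing: 362880 − 362880 + 181440 − 60480 + 15120 − 3024 + 504 − 72 + 9 − 1 = 133496.

133496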